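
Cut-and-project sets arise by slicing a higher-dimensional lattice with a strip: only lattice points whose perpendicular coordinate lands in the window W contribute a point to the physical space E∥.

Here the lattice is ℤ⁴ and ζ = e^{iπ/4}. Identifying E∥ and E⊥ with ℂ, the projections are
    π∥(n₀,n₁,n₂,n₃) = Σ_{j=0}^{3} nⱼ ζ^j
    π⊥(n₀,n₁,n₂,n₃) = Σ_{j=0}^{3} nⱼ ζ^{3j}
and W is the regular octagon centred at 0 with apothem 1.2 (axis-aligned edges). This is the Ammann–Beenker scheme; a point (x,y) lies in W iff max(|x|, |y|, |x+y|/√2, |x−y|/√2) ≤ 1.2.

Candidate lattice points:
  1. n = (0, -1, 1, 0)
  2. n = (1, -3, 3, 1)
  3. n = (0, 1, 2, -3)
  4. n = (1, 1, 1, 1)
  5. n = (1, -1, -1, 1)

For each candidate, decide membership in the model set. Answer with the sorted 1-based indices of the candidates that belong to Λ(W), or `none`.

4

Internal map: ζ^{3j} for j=0..3 gives (1,0), (−√2/2,√2/2), (0,−1), (√2/2,√2/2).
#1 (0, -1, 1, 0): internal (0.7071, -1.7071); octagon support 1.7071 vs apothem 1.2 → ∉ W
#2 (1, -3, 3, 1): internal (3.8284, -4.4142); octagon support 5.8284 vs apothem 1.2 → ∉ W
#3 (0, 1, 2, -3): internal (-2.8284, -3.4142); octagon support 4.4142 vs apothem 1.2 → ∉ W
#4 (1, 1, 1, 1): internal (1.0000, 0.4142); octagon support 1.0000 vs apothem 1.2 → ∈ W
#5 (1, -1, -1, 1): internal (2.4142, 1.0000); octagon support 2.4142 vs apothem 1.2 → ∉ W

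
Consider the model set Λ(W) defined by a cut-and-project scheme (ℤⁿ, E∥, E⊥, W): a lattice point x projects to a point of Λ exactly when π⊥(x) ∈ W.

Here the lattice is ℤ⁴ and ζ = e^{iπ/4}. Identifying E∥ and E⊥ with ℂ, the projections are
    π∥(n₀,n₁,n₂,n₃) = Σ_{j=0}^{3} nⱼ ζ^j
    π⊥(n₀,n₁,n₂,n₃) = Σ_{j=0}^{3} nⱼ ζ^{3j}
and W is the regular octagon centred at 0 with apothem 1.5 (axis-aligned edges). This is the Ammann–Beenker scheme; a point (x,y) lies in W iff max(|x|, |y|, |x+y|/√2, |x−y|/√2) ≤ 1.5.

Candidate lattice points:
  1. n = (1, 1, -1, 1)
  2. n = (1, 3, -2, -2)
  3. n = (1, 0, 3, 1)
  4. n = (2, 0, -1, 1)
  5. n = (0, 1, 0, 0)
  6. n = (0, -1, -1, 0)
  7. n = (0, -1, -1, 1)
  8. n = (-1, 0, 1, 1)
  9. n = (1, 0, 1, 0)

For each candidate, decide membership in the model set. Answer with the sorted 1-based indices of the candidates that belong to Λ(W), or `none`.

5, 6, 8, 9

π⊥(n) = n₀ + n₁ζ³ + n₂ζ⁶ + n₃ζ⁹ where ζ = e^{iπ/4}.
candidate 1: n = (1, 1, -1, 1) → π⊥ ≈ (+1.00000, +2.41421); max(|x|,|y|,|x±y|/√2) = 2.41421 > 1.5 ⇒ ∉ W
candidate 2: n = (1, 3, -2, -2) → π⊥ ≈ (-2.53553, +2.70711); max(|x|,|y|,|x±y|/√2) = 3.70711 > 1.5 ⇒ ∉ W
candidate 3: n = (1, 0, 3, 1) → π⊥ ≈ (+1.70711, -2.29289); max(|x|,|y|,|x±y|/√2) = 2.82843 > 1.5 ⇒ ∉ W
candidate 4: n = (2, 0, -1, 1) → π⊥ ≈ (+2.70711, +1.70711); max(|x|,|y|,|x±y|/√2) = 3.12132 > 1.5 ⇒ ∉ W
candidate 5: n = (0, 1, 0, 0) → π⊥ ≈ (-0.70711, +0.70711); max(|x|,|y|,|x±y|/√2) = 1.00000 ≤ 1.5 ⇒ ∈ W
candidate 6: n = (0, -1, -1, 0) → π⊥ ≈ (+0.70711, +0.29289); max(|x|,|y|,|x±y|/√2) = 0.70711 ≤ 1.5 ⇒ ∈ W
candidate 7: n = (0, -1, -1, 1) → π⊥ ≈ (+1.41421, +1.00000); max(|x|,|y|,|x±y|/√2) = 1.70711 > 1.5 ⇒ ∉ W
candidate 8: n = (-1, 0, 1, 1) → π⊥ ≈ (-0.29289, -0.29289); max(|x|,|y|,|x±y|/√2) = 0.41421 ≤ 1.5 ⇒ ∈ W
candidate 9: n = (1, 0, 1, 0) → π⊥ ≈ (+1.00000, -1.00000); max(|x|,|y|,|x±y|/√2) = 1.41421 ≤ 1.5 ⇒ ∈ W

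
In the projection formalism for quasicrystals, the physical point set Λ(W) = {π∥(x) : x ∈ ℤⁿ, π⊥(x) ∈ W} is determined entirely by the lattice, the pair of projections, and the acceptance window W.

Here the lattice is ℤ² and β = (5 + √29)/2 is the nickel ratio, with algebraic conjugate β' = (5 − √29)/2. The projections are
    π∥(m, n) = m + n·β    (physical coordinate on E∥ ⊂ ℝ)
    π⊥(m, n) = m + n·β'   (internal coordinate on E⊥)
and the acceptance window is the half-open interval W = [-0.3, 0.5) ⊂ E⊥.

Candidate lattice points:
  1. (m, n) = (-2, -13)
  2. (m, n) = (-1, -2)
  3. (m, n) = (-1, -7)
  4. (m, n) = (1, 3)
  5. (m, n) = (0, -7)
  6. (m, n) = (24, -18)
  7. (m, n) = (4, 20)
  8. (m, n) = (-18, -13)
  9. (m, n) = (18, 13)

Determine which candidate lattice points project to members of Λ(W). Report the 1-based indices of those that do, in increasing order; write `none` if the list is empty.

Compute β' = (5−√29)/2 = -0.1926, so π⊥(m,n) = m -0.1926·n.
candidate 1: (m,n)=(-2,-13) → π∥ = -2-13·β ≈ -69.5036, π⊥ = -2-13·β' ≈ 0.5036 ∉ [-0.3, 0.5) ⇒ out
candidate 2: (m,n)=(-1,-2) → π∥ = -1-2·β ≈ -11.3852, π⊥ = -1-2·β' ≈ -0.6148 ∉ [-0.3, 0.5) ⇒ out
candidate 3: (m,n)=(-1,-7) → π∥ = -1-7·β ≈ -37.3481, π⊥ = -1-7·β' ≈ 0.3481 ∈ [-0.3, 0.5) ⇒ IN Λ
candidate 4: (m,n)=(1,3) → π∥ = 1+3·β ≈ 16.5777, π⊥ = 1+3·β' ≈ 0.4223 ∈ [-0.3, 0.5) ⇒ IN Λ
candidate 5: (m,n)=(0,-7) → π∥ = 0-7·β ≈ -36.3481, π⊥ = 0-7·β' ≈ 1.3481 ∉ [-0.3, 0.5) ⇒ out
candidate 6: (m,n)=(24,-18) → π∥ = 24-18·β ≈ -69.4665, π⊥ = 24-18·β' ≈ 27.4665 ∉ [-0.3, 0.5) ⇒ out
candidate 7: (m,n)=(4,20) → π∥ = 4+20·β ≈ 107.8516, π⊥ = 4+20·β' ≈ 0.1484 ∈ [-0.3, 0.5) ⇒ IN Λ
candidate 8: (m,n)=(-18,-13) → π∥ = -18-13·β ≈ -85.5036, π⊥ = -18-13·β' ≈ -15.4964 ∉ [-0.3, 0.5) ⇒ out
candidate 9: (m,n)=(18,13) → π∥ = 18+13·β ≈ 85.5036, π⊥ = 18+13·β' ≈ 15.4964 ∉ [-0.3, 0.5) ⇒ out

3, 4, 7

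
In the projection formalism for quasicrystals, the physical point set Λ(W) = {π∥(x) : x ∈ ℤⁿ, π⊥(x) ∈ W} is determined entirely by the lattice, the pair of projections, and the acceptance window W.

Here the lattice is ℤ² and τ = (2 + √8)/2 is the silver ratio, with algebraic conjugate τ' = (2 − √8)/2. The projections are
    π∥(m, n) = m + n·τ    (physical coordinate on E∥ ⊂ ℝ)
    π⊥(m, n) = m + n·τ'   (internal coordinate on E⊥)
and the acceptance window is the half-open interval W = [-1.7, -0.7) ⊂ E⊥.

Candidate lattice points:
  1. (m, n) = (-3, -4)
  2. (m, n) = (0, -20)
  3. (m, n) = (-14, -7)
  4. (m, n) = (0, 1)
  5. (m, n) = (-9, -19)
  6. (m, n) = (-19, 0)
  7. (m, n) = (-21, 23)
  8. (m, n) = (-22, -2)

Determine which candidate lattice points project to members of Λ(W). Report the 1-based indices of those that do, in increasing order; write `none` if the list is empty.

Numerically τ ≈ 2.41421 and τ' = −1/τ ≈ -0.41421.
[1] lift (-3,-4): star map gives -1.34315; window check -1.7 ≤ -1.34315 < -0.7 is true → IN Λ
[2] lift (0,-20): star map gives 8.28427; window check -1.7 ≤ 8.28427 < -0.7 is false → out
[3] lift (-14,-7): star map gives -11.10051; window check -1.7 ≤ -11.10051 < -0.7 is false → out
[4] lift (0,1): star map gives -0.41421; window check -1.7 ≤ -0.41421 < -0.7 is false → out
[5] lift (-9,-19): star map gives -1.12994; window check -1.7 ≤ -1.12994 < -0.7 is true → IN Λ
[6] lift (-19,0): star map gives -19.00000; window check -1.7 ≤ -19.00000 < -0.7 is false → out
[7] lift (-21,23): star map gives -30.52691; window check -1.7 ≤ -30.52691 < -0.7 is false → out
[8] lift (-22,-2): star map gives -21.17157; window check -1.7 ≤ -21.17157 < -0.7 is false → out

1, 5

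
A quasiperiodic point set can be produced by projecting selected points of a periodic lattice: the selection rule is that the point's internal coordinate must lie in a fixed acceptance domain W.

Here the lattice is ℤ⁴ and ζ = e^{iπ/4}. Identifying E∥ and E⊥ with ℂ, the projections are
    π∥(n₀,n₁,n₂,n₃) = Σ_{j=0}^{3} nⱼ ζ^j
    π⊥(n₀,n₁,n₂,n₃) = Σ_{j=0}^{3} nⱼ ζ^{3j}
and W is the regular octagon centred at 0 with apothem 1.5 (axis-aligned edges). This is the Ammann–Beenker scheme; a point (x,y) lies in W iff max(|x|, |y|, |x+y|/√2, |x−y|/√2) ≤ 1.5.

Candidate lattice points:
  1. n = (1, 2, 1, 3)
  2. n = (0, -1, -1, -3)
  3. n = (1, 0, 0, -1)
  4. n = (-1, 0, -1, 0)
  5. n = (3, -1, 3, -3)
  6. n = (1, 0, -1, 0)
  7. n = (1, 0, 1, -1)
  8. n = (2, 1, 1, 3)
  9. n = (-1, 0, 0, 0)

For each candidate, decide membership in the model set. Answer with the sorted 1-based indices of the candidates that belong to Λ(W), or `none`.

3, 4, 6, 9

With ζ = e^{iπ/4} the internal vectors are ζ^0,ζ^3,ζ^6,ζ^9.
#1 (1, 2, 1, 3): internal (1.707107, 2.535534); octagon support 3.000000 vs apothem 1.5 → ∉ W
#2 (0, -1, -1, -3): internal (-1.414214, -1.828427); octagon support 2.292893 vs apothem 1.5 → ∉ W
#3 (1, 0, 0, -1): internal (0.292893, -0.707107); octagon support 0.707107 vs apothem 1.5 → ∈ W
#4 (-1, 0, -1, 0): internal (-1.000000, 1.000000); octagon support 1.414214 vs apothem 1.5 → ∈ W
#5 (3, -1, 3, -3): internal (1.585786, -5.828427); octagon support 5.828427 vs apothem 1.5 → ∉ W
#6 (1, 0, -1, 0): internal (1.000000, 1.000000); octagon support 1.414214 vs apothem 1.5 → ∈ W
#7 (1, 0, 1, -1): internal (0.292893, -1.707107); octagon support 1.707107 vs apothem 1.5 → ∉ W
#8 (2, 1, 1, 3): internal (3.414214, 1.828427); octagon support 3.707107 vs apothem 1.5 → ∉ W
#9 (-1, 0, 0, 0): internal (-1.000000, 0.000000); octagon support 1.000000 vs apothem 1.5 → ∈ W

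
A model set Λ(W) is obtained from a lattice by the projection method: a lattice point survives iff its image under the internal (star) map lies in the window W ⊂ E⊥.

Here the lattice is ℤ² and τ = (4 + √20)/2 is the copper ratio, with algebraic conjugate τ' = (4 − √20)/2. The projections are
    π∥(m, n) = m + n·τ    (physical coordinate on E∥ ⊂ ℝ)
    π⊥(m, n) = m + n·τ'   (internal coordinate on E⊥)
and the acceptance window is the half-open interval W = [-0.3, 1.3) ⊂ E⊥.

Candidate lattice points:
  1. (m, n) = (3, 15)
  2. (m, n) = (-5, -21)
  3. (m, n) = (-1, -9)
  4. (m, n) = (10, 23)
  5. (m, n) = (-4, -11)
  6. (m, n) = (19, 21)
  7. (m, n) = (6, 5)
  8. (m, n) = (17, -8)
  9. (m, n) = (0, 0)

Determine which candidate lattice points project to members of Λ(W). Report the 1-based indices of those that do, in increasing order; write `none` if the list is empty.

2, 3, 9

Compute τ' = (4−√20)/2 = -0.2361, so π⊥(m,n) = m -0.2361·n.
candidate 1: (m,n)=(3,15) → π∥ = 3+15·τ ≈ 66.5410, π⊥ = 3+15·τ' ≈ -0.5410 ∉ [-0.3, 1.3) ⇒ out
candidate 2: (m,n)=(-5,-21) → π∥ = -5-21·τ ≈ -93.9574, π⊥ = -5-21·τ' ≈ -0.0426 ∈ [-0.3, 1.3) ⇒ IN Λ
candidate 3: (m,n)=(-1,-9) → π∥ = -1-9·τ ≈ -39.1246, π⊥ = -1-9·τ' ≈ 1.1246 ∈ [-0.3, 1.3) ⇒ IN Λ
candidate 4: (m,n)=(10,23) → π∥ = 10+23·τ ≈ 107.4296, π⊥ = 10+23·τ' ≈ 4.5704 ∉ [-0.3, 1.3) ⇒ out
candidate 5: (m,n)=(-4,-11) → π∥ = -4-11·τ ≈ -50.5967, π⊥ = -4-11·τ' ≈ -1.4033 ∉ [-0.3, 1.3) ⇒ out
candidate 6: (m,n)=(19,21) → π∥ = 19+21·τ ≈ 107.9574, π⊥ = 19+21·τ' ≈ 14.0426 ∉ [-0.3, 1.3) ⇒ out
candidate 7: (m,n)=(6,5) → π∥ = 6+5·τ ≈ 27.1803, π⊥ = 6+5·τ' ≈ 4.8197 ∉ [-0.3, 1.3) ⇒ out
candidate 8: (m,n)=(17,-8) → π∥ = 17-8·τ ≈ -16.8885, π⊥ = 17-8·τ' ≈ 18.8885 ∉ [-0.3, 1.3) ⇒ out
candidate 9: (m,n)=(0,0) → π∥ = 0+0·τ ≈ 0.0000, π⊥ = 0+0·τ' ≈ 0.0000 ∈ [-0.3, 1.3) ⇒ IN Λ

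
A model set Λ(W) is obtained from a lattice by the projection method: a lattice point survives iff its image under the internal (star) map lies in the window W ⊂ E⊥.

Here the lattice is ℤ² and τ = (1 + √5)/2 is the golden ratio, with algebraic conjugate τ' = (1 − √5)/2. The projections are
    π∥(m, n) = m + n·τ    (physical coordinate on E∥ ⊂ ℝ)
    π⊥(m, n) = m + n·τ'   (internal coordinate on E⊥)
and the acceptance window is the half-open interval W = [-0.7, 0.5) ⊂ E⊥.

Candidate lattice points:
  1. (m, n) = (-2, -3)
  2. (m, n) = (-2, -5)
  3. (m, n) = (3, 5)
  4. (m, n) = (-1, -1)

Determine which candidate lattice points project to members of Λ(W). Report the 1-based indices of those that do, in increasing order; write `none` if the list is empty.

Numerically τ ≈ 1.6180 and τ' = −1/τ ≈ -0.6180.
#1 (-2,-3): internal coord -2 + (-3)·τ' = -0.1459; -0.1459 ∈ [-0.7, 0.5) → IN Λ
#2 (-2,-5): internal coord -2 + (-5)·τ' = +1.0902; +1.0902 ∉ [-0.7, 0.5) → out
#3 (3,5): internal coord 3 + (5)·τ' = -0.0902; -0.0902 ∈ [-0.7, 0.5) → IN Λ
#4 (-1,-1): internal coord -1 + (-1)·τ' = -0.3820; -0.3820 ∈ [-0.7, 0.5) → IN Λ

1, 3, 4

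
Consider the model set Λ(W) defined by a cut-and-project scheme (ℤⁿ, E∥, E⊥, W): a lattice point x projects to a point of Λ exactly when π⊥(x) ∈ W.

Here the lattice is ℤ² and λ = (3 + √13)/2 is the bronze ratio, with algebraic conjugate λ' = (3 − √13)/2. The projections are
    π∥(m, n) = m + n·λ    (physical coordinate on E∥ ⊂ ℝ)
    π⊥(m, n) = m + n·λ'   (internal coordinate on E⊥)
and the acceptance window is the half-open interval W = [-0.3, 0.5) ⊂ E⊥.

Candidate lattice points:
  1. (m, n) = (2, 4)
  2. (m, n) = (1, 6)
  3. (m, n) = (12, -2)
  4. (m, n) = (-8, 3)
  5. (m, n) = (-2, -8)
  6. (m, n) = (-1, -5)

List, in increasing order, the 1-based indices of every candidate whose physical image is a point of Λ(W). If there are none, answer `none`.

Compute λ' = (3−√13)/2 = -0.302776, so π⊥(m,n) = m -0.302776·n.
#1 (2,4): internal coord 2 + (4)·λ' = +0.788897; +0.788897 ∉ [-0.3, 0.5) → out
#2 (1,6): internal coord 1 + (6)·λ' = -0.816654; -0.816654 ∉ [-0.3, 0.5) → out
#3 (12,-2): internal coord 12 + (-2)·λ' = +12.605551; +12.605551 ∉ [-0.3, 0.5) → out
#4 (-8,3): internal coord -8 + (3)·λ' = -8.908327; -8.908327 ∉ [-0.3, 0.5) → out
#5 (-2,-8): internal coord -2 + (-8)·λ' = +0.422205; +0.422205 ∈ [-0.3, 0.5) → IN Λ
#6 (-1,-5): internal coord -1 + (-5)·λ' = +0.513878; +0.513878 ∉ [-0.3, 0.5) → out

5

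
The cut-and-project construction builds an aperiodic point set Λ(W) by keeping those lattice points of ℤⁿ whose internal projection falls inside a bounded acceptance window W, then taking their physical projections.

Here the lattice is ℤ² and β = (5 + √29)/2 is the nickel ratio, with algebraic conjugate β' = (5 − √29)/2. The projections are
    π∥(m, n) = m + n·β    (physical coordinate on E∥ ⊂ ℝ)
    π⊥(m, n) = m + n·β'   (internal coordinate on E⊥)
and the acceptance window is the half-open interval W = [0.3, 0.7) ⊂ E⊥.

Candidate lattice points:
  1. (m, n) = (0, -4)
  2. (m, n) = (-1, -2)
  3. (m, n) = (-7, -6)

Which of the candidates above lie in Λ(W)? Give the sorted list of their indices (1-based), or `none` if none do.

Compute β' = (5−√29)/2 = -0.192582, so π⊥(m,n) = m -0.192582·n.
candidate 1: (m,n)=(0,-4) → π∥ = 0-4·β ≈ -20.770330, π⊥ = 0-4·β' ≈ 0.770330 ∉ [0.3, 0.7) ⇒ out
candidate 2: (m,n)=(-1,-2) → π∥ = -1-2·β ≈ -11.385165, π⊥ = -1-2·β' ≈ -0.614835 ∉ [0.3, 0.7) ⇒ out
candidate 3: (m,n)=(-7,-6) → π∥ = -7-6·β ≈ -38.155494, π⊥ = -7-6·β' ≈ -5.844506 ∉ [0.3, 0.7) ⇒ out

none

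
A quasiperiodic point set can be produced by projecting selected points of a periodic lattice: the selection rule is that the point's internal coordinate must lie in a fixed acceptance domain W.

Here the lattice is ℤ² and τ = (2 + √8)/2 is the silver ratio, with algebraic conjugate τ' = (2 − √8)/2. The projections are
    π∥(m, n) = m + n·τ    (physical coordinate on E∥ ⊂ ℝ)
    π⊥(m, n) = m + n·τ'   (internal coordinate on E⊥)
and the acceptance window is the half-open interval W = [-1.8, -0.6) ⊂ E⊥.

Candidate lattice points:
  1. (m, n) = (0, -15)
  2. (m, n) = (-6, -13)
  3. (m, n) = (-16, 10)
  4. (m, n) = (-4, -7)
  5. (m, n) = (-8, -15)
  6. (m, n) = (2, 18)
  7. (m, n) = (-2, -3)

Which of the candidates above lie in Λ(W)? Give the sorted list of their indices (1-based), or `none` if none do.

2, 4, 5, 7

Compute τ' = (2−√8)/2 = -0.414214, so π⊥(m,n) = m -0.414214·n.
#1 (0,-15): internal coord 0 + (-15)·τ' = +6.213203; +6.213203 ∉ [-1.8, -0.6) → out
#2 (-6,-13): internal coord -6 + (-13)·τ' = -0.615224; -0.615224 ∈ [-1.8, -0.6) → IN Λ
#3 (-16,10): internal coord -16 + (10)·τ' = -20.142136; -20.142136 ∉ [-1.8, -0.6) → out
#4 (-4,-7): internal coord -4 + (-7)·τ' = -1.100505; -1.100505 ∈ [-1.8, -0.6) → IN Λ
#5 (-8,-15): internal coord -8 + (-15)·τ' = -1.786797; -1.786797 ∈ [-1.8, -0.6) → IN Λ
#6 (2,18): internal coord 2 + (18)·τ' = -5.455844; -5.455844 ∉ [-1.8, -0.6) → out
#7 (-2,-3): internal coord -2 + (-3)·τ' = -0.757359; -0.757359 ∈ [-1.8, -0.6) → IN Λ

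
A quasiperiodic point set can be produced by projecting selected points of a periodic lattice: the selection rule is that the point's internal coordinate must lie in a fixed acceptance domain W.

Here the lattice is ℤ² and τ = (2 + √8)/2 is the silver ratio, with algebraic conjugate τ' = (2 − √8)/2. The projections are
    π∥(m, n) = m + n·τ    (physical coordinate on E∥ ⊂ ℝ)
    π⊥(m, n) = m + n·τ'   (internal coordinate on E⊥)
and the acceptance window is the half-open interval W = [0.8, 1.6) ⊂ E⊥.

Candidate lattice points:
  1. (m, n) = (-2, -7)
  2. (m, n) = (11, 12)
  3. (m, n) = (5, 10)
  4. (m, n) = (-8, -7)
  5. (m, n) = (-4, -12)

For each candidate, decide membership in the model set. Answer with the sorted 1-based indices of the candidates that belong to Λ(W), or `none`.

1, 3, 5

Numerically τ ≈ 2.4142 and τ' = −1/τ ≈ -0.4142.
candidate 1: (m,n)=(-2,-7) → π∥ = -2-7·τ ≈ -18.8995, π⊥ = -2-7·τ' ≈ 0.8995 ∈ [0.8, 1.6) ⇒ IN Λ
candidate 2: (m,n)=(11,12) → π∥ = 11+12·τ ≈ 39.9706, π⊥ = 11+12·τ' ≈ 6.0294 ∉ [0.8, 1.6) ⇒ out
candidate 3: (m,n)=(5,10) → π∥ = 5+10·τ ≈ 29.1421, π⊥ = 5+10·τ' ≈ 0.8579 ∈ [0.8, 1.6) ⇒ IN Λ
candidate 4: (m,n)=(-8,-7) → π∥ = -8-7·τ ≈ -24.8995, π⊥ = -8-7·τ' ≈ -5.1005 ∉ [0.8, 1.6) ⇒ out
candidate 5: (m,n)=(-4,-12) → π∥ = -4-12·τ ≈ -32.9706, π⊥ = -4-12·τ' ≈ 0.9706 ∈ [0.8, 1.6) ⇒ IN Λ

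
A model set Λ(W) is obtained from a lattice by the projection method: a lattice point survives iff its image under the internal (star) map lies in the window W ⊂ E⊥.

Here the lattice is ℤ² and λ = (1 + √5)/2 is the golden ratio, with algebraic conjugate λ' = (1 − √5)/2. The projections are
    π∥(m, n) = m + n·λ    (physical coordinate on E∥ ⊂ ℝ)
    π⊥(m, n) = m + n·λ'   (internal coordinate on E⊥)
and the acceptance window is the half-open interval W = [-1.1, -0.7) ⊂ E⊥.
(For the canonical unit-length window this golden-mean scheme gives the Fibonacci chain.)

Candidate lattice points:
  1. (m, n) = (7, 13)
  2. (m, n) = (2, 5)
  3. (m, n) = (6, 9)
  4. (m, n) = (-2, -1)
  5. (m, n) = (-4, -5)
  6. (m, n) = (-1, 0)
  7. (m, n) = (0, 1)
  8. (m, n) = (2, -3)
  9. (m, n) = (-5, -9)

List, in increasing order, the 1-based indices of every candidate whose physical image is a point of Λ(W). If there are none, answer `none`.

1, 2, 5, 6

Numerically λ ≈ 1.61803 and λ' = −1/λ ≈ -0.61803.
candidate 1: (m,n)=(7,13) → π∥ = 7+13·λ ≈ 28.03444, π⊥ = 7+13·λ' ≈ -1.03444 ∈ [-1.1, -0.7) ⇒ IN Λ
candidate 2: (m,n)=(2,5) → π∥ = 2+5·λ ≈ 10.09017, π⊥ = 2+5·λ' ≈ -1.09017 ∈ [-1.1, -0.7) ⇒ IN Λ
candidate 3: (m,n)=(6,9) → π∥ = 6+9·λ ≈ 20.56231, π⊥ = 6+9·λ' ≈ 0.43769 ∉ [-1.1, -0.7) ⇒ out
candidate 4: (m,n)=(-2,-1) → π∥ = -2-1·λ ≈ -3.61803, π⊥ = -2-1·λ' ≈ -1.38197 ∉ [-1.1, -0.7) ⇒ out
candidate 5: (m,n)=(-4,-5) → π∥ = -4-5·λ ≈ -12.09017, π⊥ = -4-5·λ' ≈ -0.90983 ∈ [-1.1, -0.7) ⇒ IN Λ
candidate 6: (m,n)=(-1,0) → π∥ = -1+0·λ ≈ -1.00000, π⊥ = -1+0·λ' ≈ -1.00000 ∈ [-1.1, -0.7) ⇒ IN Λ
candidate 7: (m,n)=(0,1) → π∥ = 0+1·λ ≈ 1.61803, π⊥ = 0+1·λ' ≈ -0.61803 ∉ [-1.1, -0.7) ⇒ out
candidate 8: (m,n)=(2,-3) → π∥ = 2-3·λ ≈ -2.85410, π⊥ = 2-3·λ' ≈ 3.85410 ∉ [-1.1, -0.7) ⇒ out
candidate 9: (m,n)=(-5,-9) → π∥ = -5-9·λ ≈ -19.56231, π⊥ = -5-9·λ' ≈ 0.56231 ∉ [-1.1, -0.7) ⇒ out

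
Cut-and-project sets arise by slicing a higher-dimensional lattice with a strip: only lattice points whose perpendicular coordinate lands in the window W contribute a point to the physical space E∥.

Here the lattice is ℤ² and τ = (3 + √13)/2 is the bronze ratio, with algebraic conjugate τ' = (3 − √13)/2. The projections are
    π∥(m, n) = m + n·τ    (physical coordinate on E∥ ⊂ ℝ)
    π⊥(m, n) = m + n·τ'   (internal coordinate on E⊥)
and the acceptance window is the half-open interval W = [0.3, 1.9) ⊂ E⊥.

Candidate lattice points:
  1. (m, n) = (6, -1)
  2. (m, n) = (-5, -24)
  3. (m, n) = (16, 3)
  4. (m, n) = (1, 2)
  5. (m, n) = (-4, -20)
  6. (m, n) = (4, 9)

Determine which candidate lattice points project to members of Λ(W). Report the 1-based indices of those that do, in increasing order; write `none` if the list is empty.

4, 6

τ' = (3−√13)/2 ≈ -0.30278.
[1] lift (6,-1): star map gives 6.30278; window check 0.3 ≤ 6.30278 < 1.9 is false → out
[2] lift (-5,-24): star map gives 2.26662; window check 0.3 ≤ 2.26662 < 1.9 is false → out
[3] lift (16,3): star map gives 15.09167; window check 0.3 ≤ 15.09167 < 1.9 is false → out
[4] lift (1,2): star map gives 0.39445; window check 0.3 ≤ 0.39445 < 1.9 is true → IN Λ
[5] lift (-4,-20): star map gives 2.05551; window check 0.3 ≤ 2.05551 < 1.9 is false → out
[6] lift (4,9): star map gives 1.27502; window check 0.3 ≤ 1.27502 < 1.9 is true → IN Λ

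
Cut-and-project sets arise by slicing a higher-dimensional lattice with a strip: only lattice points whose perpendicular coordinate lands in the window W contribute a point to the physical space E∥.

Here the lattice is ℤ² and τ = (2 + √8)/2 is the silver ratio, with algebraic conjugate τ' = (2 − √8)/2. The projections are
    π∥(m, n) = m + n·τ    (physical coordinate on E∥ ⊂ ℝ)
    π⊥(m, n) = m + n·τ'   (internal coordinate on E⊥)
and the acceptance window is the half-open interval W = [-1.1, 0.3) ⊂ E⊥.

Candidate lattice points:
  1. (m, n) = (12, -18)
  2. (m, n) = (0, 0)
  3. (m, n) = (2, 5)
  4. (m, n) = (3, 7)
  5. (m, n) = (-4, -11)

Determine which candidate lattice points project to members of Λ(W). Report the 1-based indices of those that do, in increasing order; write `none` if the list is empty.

Numerically τ ≈ 2.41421 and τ' = −1/τ ≈ -0.41421.
candidate 1: (m,n)=(12,-18) → π∥ = 12-18·τ ≈ -31.45584, π⊥ = 12-18·τ' ≈ 19.45584 ∉ [-1.1, 0.3) ⇒ out
candidate 2: (m,n)=(0,0) → π∥ = 0+0·τ ≈ 0.00000, π⊥ = 0+0·τ' ≈ 0.00000 ∈ [-1.1, 0.3) ⇒ IN Λ
candidate 3: (m,n)=(2,5) → π∥ = 2+5·τ ≈ 14.07107, π⊥ = 2+5·τ' ≈ -0.07107 ∈ [-1.1, 0.3) ⇒ IN Λ
candidate 4: (m,n)=(3,7) → π∥ = 3+7·τ ≈ 19.89949, π⊥ = 3+7·τ' ≈ 0.10051 ∈ [-1.1, 0.3) ⇒ IN Λ
candidate 5: (m,n)=(-4,-11) → π∥ = -4-11·τ ≈ -30.55635, π⊥ = -4-11·τ' ≈ 0.55635 ∉ [-1.1, 0.3) ⇒ out

2, 3, 4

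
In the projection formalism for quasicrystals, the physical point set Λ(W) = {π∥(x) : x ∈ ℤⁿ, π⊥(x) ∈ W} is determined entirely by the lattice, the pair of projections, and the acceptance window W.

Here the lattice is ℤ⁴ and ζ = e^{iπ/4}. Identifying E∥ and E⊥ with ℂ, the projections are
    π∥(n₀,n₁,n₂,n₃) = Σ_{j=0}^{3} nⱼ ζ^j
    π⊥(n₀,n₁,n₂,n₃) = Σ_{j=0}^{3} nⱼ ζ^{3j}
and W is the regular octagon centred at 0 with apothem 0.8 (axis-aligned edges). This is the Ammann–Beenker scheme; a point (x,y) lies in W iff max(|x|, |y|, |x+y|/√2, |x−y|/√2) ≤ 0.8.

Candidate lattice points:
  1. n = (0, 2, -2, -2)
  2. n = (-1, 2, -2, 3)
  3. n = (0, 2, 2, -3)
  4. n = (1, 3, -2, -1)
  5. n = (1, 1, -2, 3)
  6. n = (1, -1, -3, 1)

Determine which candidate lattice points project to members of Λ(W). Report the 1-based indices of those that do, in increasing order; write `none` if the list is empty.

none

π⊥(n) = n₀ + n₁ζ³ + n₂ζ⁶ + n₃ζ⁹ where ζ = e^{iπ/4}.
candidate 1: n = (0, 2, -2, -2) → π⊥ ≈ (-2.8284, +2.0000); max(|x|,|y|,|x±y|/√2) = 3.4142 > 0.8 ⇒ ∉ W
candidate 2: n = (-1, 2, -2, 3) → π⊥ ≈ (-0.2929, +5.5355); max(|x|,|y|,|x±y|/√2) = 5.5355 > 0.8 ⇒ ∉ W
candidate 3: n = (0, 2, 2, -3) → π⊥ ≈ (-3.5355, -2.7071); max(|x|,|y|,|x±y|/√2) = 4.4142 > 0.8 ⇒ ∉ W
candidate 4: n = (1, 3, -2, -1) → π⊥ ≈ (-1.8284, +3.4142); max(|x|,|y|,|x±y|/√2) = 3.7071 > 0.8 ⇒ ∉ W
candidate 5: n = (1, 1, -2, 3) → π⊥ ≈ (+2.4142, +4.8284); max(|x|,|y|,|x±y|/√2) = 5.1213 > 0.8 ⇒ ∉ W
candidate 6: n = (1, -1, -3, 1) → π⊥ ≈ (+2.4142, +3.0000); max(|x|,|y|,|x±y|/√2) = 3.8284 > 0.8 ⇒ ∉ W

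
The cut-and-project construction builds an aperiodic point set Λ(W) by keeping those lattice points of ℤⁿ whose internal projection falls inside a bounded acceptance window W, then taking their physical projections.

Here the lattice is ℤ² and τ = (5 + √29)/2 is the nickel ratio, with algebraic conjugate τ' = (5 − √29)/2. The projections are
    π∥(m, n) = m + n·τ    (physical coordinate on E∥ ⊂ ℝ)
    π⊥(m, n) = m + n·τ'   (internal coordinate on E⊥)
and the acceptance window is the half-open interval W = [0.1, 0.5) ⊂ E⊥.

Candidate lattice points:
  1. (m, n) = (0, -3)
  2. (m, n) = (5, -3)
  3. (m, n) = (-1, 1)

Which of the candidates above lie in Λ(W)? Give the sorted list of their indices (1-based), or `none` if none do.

Numerically τ ≈ 5.192582 and τ' = −1/τ ≈ -0.192582.
#1 (0,-3): internal coord 0 + (-3)·τ' = +0.577747; +0.577747 ∉ [0.1, 0.5) → out
#2 (5,-3): internal coord 5 + (-3)·τ' = +5.577747; +5.577747 ∉ [0.1, 0.5) → out
#3 (-1,1): internal coord -1 + (1)·τ' = -1.192582; -1.192582 ∉ [0.1, 0.5) → out

none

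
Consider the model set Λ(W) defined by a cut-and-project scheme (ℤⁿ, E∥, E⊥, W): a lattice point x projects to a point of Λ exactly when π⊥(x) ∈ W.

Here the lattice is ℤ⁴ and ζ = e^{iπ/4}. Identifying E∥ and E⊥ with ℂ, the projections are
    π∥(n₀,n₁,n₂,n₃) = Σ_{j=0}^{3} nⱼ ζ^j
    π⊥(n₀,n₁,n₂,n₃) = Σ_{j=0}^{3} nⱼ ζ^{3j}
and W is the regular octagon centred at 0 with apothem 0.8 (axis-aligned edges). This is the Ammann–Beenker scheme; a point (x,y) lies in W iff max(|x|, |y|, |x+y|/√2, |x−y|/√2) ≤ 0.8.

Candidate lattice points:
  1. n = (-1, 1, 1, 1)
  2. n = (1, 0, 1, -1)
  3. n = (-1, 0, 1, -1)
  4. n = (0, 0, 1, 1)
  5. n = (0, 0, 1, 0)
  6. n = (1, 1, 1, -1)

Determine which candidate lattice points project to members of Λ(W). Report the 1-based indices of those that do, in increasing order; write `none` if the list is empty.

π⊥(n) = n₀ + n₁ζ³ + n₂ζ⁶ + n₃ζ⁹ where ζ = e^{iπ/4}.
#1 (-1, 1, 1, 1): internal (-1.00000, 0.41421); octagon support 1.00000 vs apothem 0.8 → ∉ W
#2 (1, 0, 1, -1): internal (0.29289, -1.70711); octagon support 1.70711 vs apothem 0.8 → ∉ W
#3 (-1, 0, 1, -1): internal (-1.70711, -1.70711); octagon support 2.41421 vs apothem 0.8 → ∉ W
#4 (0, 0, 1, 1): internal (0.70711, -0.29289); octagon support 0.70711 vs apothem 0.8 → ∈ W
#5 (0, 0, 1, 0): internal (0.00000, -1.00000); octagon support 1.00000 vs apothem 0.8 → ∉ W
#6 (1, 1, 1, -1): internal (-0.41421, -1.00000); octagon support 1.00000 vs apothem 0.8 → ∉ W

4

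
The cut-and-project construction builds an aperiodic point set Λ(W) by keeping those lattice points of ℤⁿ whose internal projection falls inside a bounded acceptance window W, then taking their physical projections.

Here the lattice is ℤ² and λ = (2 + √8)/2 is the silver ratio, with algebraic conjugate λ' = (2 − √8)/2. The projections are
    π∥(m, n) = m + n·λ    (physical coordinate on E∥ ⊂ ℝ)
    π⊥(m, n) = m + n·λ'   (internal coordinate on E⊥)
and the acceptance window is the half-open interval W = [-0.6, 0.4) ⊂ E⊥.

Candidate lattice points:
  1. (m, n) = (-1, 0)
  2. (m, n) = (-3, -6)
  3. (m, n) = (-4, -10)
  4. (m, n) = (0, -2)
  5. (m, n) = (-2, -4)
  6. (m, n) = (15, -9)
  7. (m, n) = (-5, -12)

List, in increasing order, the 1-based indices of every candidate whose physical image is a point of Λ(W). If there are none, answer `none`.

2, 3, 5, 7

λ' = (2−√8)/2 ≈ -0.4142.
candidate 1: (m,n)=(-1,0) → π∥ = -1+0·λ ≈ -1.0000, π⊥ = -1+0·λ' ≈ -1.0000 ∉ [-0.6, 0.4) ⇒ out
candidate 2: (m,n)=(-3,-6) → π∥ = -3-6·λ ≈ -17.4853, π⊥ = -3-6·λ' ≈ -0.5147 ∈ [-0.6, 0.4) ⇒ IN Λ
candidate 3: (m,n)=(-4,-10) → π∥ = -4-10·λ ≈ -28.1421, π⊥ = -4-10·λ' ≈ 0.1421 ∈ [-0.6, 0.4) ⇒ IN Λ
candidate 4: (m,n)=(0,-2) → π∥ = 0-2·λ ≈ -4.8284, π⊥ = 0-2·λ' ≈ 0.8284 ∉ [-0.6, 0.4) ⇒ out
candidate 5: (m,n)=(-2,-4) → π∥ = -2-4·λ ≈ -11.6569, π⊥ = -2-4·λ' ≈ -0.3431 ∈ [-0.6, 0.4) ⇒ IN Λ
candidate 6: (m,n)=(15,-9) → π∥ = 15-9·λ ≈ -6.7279, π⊥ = 15-9·λ' ≈ 18.7279 ∉ [-0.6, 0.4) ⇒ out
candidate 7: (m,n)=(-5,-12) → π∥ = -5-12·λ ≈ -33.9706, π⊥ = -5-12·λ' ≈ -0.0294 ∈ [-0.6, 0.4) ⇒ IN Λ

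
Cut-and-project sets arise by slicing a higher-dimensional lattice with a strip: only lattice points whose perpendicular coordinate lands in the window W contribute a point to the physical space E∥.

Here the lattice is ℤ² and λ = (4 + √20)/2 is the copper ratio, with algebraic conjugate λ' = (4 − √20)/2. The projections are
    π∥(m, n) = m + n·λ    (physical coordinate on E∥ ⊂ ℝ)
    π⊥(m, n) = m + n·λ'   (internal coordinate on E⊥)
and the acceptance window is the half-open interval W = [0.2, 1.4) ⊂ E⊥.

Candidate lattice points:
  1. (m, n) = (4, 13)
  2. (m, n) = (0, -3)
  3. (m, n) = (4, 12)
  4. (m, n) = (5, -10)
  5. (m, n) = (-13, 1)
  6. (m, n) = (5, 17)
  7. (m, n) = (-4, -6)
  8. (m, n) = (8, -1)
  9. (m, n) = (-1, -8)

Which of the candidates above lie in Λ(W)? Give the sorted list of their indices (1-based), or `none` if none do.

λ' = (4−√20)/2 ≈ -0.23607.
#1 (4,13): internal coord 4 + (13)·λ' = +0.93112; +0.93112 ∈ [0.2, 1.4) → IN Λ
#2 (0,-3): internal coord 0 + (-3)·λ' = +0.70820; +0.70820 ∈ [0.2, 1.4) → IN Λ
#3 (4,12): internal coord 4 + (12)·λ' = +1.16718; +1.16718 ∈ [0.2, 1.4) → IN Λ
#4 (5,-10): internal coord 5 + (-10)·λ' = +7.36068; +7.36068 ∉ [0.2, 1.4) → out
#5 (-13,1): internal coord -13 + (1)·λ' = -13.23607; -13.23607 ∉ [0.2, 1.4) → out
#6 (5,17): internal coord 5 + (17)·λ' = +0.98684; +0.98684 ∈ [0.2, 1.4) → IN Λ
#7 (-4,-6): internal coord -4 + (-6)·λ' = -2.58359; -2.58359 ∉ [0.2, 1.4) → out
#8 (8,-1): internal coord 8 + (-1)·λ' = +8.23607; +8.23607 ∉ [0.2, 1.4) → out
#9 (-1,-8): internal coord -1 + (-8)·λ' = +0.88854; +0.88854 ∈ [0.2, 1.4) → IN Λ

1, 2, 3, 6, 9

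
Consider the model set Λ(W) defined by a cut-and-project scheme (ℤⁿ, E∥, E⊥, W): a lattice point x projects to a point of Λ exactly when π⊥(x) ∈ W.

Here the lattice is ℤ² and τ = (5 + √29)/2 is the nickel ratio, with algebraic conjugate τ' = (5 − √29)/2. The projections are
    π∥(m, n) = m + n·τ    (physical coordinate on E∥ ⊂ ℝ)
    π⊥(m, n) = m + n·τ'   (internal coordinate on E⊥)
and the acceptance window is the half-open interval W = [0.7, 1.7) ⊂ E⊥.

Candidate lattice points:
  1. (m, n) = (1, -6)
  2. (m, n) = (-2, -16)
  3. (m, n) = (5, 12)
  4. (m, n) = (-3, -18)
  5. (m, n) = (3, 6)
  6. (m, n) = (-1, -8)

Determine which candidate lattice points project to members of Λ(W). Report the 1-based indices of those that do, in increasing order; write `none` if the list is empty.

2

τ' = (5−√29)/2 ≈ -0.1926.
#1 (1,-6): internal coord 1 + (-6)·τ' = +2.1555; +2.1555 ∉ [0.7, 1.7) → out
#2 (-2,-16): internal coord -2 + (-16)·τ' = +1.0813; +1.0813 ∈ [0.7, 1.7) → IN Λ
#3 (5,12): internal coord 5 + (12)·τ' = +2.6890; +2.6890 ∉ [0.7, 1.7) → out
#4 (-3,-18): internal coord -3 + (-18)·τ' = +0.4665; +0.4665 ∉ [0.7, 1.7) → out
#5 (3,6): internal coord 3 + (6)·τ' = +1.8445; +1.8445 ∉ [0.7, 1.7) → out
#6 (-1,-8): internal coord -1 + (-8)·τ' = +0.5407; +0.5407 ∉ [0.7, 1.7) → out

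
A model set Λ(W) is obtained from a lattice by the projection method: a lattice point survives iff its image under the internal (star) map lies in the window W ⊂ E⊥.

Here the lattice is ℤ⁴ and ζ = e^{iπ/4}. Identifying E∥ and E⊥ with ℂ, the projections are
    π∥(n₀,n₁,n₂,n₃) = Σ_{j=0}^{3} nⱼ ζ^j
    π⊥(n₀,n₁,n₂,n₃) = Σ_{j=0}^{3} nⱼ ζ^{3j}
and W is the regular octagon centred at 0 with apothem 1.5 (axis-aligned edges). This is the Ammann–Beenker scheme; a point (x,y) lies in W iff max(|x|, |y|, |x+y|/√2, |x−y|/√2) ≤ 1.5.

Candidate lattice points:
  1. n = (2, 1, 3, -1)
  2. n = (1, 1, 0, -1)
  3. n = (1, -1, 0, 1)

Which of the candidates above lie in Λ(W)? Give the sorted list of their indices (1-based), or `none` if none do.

With ζ = e^{iπ/4} the internal vectors are ζ^0,ζ^3,ζ^6,ζ^9.
#1 (2, 1, 3, -1): internal (0.585786, -3.000000); octagon support 3.000000 vs apothem 1.5 → ∉ W
#2 (1, 1, 0, -1): internal (-0.414214, 0.000000); octagon support 0.414214 vs apothem 1.5 → ∈ W
#3 (1, -1, 0, 1): internal (2.414214, 0.000000); octagon support 2.414214 vs apothem 1.5 → ∉ W

2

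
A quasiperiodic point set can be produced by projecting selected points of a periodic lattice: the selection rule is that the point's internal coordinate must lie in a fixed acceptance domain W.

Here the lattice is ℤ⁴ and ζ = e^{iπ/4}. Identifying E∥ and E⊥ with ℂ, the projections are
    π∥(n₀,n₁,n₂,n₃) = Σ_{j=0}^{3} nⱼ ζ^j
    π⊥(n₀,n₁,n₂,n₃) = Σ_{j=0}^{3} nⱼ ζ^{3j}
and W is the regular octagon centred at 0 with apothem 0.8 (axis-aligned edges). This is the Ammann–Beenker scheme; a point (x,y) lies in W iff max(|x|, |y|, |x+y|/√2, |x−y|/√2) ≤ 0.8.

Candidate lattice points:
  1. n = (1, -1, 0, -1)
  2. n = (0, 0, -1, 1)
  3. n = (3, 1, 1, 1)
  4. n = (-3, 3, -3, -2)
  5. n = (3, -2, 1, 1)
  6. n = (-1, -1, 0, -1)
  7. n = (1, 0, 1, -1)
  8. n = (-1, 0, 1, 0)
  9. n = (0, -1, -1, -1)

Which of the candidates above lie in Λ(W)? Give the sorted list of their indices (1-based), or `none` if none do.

Internal map: ζ^{3j} for j=0..3 gives (1,0), (−√2/2,√2/2), (0,−1), (√2/2,√2/2).
#1 (1, -1, 0, -1): internal (1.0000, -1.4142); octagon support 1.7071 vs apothem 0.8 → ∉ W
#2 (0, 0, -1, 1): internal (0.7071, 1.7071); octagon support 1.7071 vs apothem 0.8 → ∉ W
#3 (3, 1, 1, 1): internal (3.0000, 0.4142); octagon support 3.0000 vs apothem 0.8 → ∉ W
#4 (-3, 3, -3, -2): internal (-6.5355, 3.7071); octagon support 7.2426 vs apothem 0.8 → ∉ W
#5 (3, -2, 1, 1): internal (5.1213, -1.7071); octagon support 5.1213 vs apothem 0.8 → ∉ W
#6 (-1, -1, 0, -1): internal (-1.0000, -1.4142); octagon support 1.7071 vs apothem 0.8 → ∉ W
#7 (1, 0, 1, -1): internal (0.2929, -1.7071); octagon support 1.7071 vs apothem 0.8 → ∉ W
#8 (-1, 0, 1, 0): internal (-1.0000, -1.0000); octagon support 1.4142 vs apothem 0.8 → ∉ W
#9 (0, -1, -1, -1): internal (0.0000, -0.4142); octagon support 0.4142 vs apothem 0.8 → ∈ W

9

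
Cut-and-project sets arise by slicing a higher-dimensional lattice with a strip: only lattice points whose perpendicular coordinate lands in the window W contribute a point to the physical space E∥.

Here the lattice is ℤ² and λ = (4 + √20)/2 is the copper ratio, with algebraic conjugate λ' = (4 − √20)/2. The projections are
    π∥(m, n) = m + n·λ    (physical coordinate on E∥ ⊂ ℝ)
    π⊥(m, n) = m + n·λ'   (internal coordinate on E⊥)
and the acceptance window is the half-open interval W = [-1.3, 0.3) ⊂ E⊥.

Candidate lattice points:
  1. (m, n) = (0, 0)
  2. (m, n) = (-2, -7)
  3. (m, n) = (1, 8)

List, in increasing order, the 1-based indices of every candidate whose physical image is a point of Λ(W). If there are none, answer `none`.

Numerically λ ≈ 4.2361 and λ' = −1/λ ≈ -0.2361.
[1] lift (0,0): star map gives 0.0000; window check -1.3 ≤ 0.0000 < 0.3 is true → IN Λ
[2] lift (-2,-7): star map gives -0.3475; window check -1.3 ≤ -0.3475 < 0.3 is true → IN Λ
[3] lift (1,8): star map gives -0.8885; window check -1.3 ≤ -0.8885 < 0.3 is true → IN Λ

1, 2, 3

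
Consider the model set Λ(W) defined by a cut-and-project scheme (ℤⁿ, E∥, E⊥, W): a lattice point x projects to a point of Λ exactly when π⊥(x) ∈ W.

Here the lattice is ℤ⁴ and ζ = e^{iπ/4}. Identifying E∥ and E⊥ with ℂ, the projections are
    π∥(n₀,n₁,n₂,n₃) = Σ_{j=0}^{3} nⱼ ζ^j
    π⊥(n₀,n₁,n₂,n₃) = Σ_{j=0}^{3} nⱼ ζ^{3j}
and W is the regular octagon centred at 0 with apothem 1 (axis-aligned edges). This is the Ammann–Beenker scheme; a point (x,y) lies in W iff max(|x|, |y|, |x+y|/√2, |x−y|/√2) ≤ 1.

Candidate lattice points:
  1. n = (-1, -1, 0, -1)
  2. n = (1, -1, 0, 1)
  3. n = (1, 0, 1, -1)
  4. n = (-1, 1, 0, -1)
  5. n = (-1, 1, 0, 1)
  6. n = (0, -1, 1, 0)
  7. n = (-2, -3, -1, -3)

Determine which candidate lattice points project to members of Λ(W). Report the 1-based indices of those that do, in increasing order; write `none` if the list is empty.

π⊥(n) = n₀ + n₁ζ³ + n₂ζ⁶ + n₃ζ⁹ where ζ = e^{iπ/4}.
candidate 1: n = (-1, -1, 0, -1) → π⊥ ≈ (-1.0000, -1.4142); max(|x|,|y|,|x±y|/√2) = 1.7071 > 1 ⇒ ∉ W
candidate 2: n = (1, -1, 0, 1) → π⊥ ≈ (+2.4142, +0.0000); max(|x|,|y|,|x±y|/√2) = 2.4142 > 1 ⇒ ∉ W
candidate 3: n = (1, 0, 1, -1) → π⊥ ≈ (+0.2929, -1.7071); max(|x|,|y|,|x±y|/√2) = 1.7071 > 1 ⇒ ∉ W
candidate 4: n = (-1, 1, 0, -1) → π⊥ ≈ (-2.4142, +0.0000); max(|x|,|y|,|x±y|/√2) = 2.4142 > 1 ⇒ ∉ W
candidate 5: n = (-1, 1, 0, 1) → π⊥ ≈ (-1.0000, +1.4142); max(|x|,|y|,|x±y|/√2) = 1.7071 > 1 ⇒ ∉ W
candidate 6: n = (0, -1, 1, 0) → π⊥ ≈ (+0.7071, -1.7071); max(|x|,|y|,|x±y|/√2) = 1.7071 > 1 ⇒ ∉ W
candidate 7: n = (-2, -3, -1, -3) → π⊥ ≈ (-2.0000, -3.2426); max(|x|,|y|,|x±y|/√2) = 3.7071 > 1 ⇒ ∉ W

none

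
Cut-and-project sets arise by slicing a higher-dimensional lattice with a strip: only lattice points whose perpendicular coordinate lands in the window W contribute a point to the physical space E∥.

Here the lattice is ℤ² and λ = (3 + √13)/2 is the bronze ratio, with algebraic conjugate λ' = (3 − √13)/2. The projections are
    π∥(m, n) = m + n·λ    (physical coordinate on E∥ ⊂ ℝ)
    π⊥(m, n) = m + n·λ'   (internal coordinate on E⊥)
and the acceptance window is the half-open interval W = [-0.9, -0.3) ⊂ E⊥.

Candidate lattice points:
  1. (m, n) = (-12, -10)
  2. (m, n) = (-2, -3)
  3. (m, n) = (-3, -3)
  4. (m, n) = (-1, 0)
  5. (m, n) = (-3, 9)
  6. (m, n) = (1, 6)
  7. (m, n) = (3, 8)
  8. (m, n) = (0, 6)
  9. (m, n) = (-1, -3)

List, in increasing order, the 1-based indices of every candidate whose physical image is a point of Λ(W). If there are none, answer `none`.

Numerically λ ≈ 3.30278 and λ' = −1/λ ≈ -0.30278.
#1 (-12,-10): internal coord -12 + (-10)·λ' = -8.97224; -8.97224 ∉ [-0.9, -0.3) → out
#2 (-2,-3): internal coord -2 + (-3)·λ' = -1.09167; -1.09167 ∉ [-0.9, -0.3) → out
#3 (-3,-3): internal coord -3 + (-3)·λ' = -2.09167; -2.09167 ∉ [-0.9, -0.3) → out
#4 (-1,0): internal coord -1 + (0)·λ' = -1.00000; -1.00000 ∉ [-0.9, -0.3) → out
#5 (-3,9): internal coord -3 + (9)·λ' = -5.72498; -5.72498 ∉ [-0.9, -0.3) → out
#6 (1,6): internal coord 1 + (6)·λ' = -0.81665; -0.81665 ∈ [-0.9, -0.3) → IN Λ
#7 (3,8): internal coord 3 + (8)·λ' = +0.57779; +0.57779 ∉ [-0.9, -0.3) → out
#8 (0,6): internal coord 0 + (6)·λ' = -1.81665; -1.81665 ∉ [-0.9, -0.3) → out
#9 (-1,-3): internal coord -1 + (-3)·λ' = -0.09167; -0.09167 ∉ [-0.9, -0.3) → out

6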